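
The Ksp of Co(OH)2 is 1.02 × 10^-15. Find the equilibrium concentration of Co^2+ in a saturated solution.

Co(OH)2(s) ⇌ Co^2+(aq) + 2 OH^-(aq)
Ksp = [Co^2+][OH^-]^2
Let s = molar solubility. Then [Co^2+] = s and [OH^-] = 2s.
So Ksp = s × (2s)^2 = 4s^3
Solving, s = (1.02 × 10^-15/4)^(1/3) = 6.341 × 10^-6 M
[Co^2+] = s = 6.34 x 10^-6 M

[Co^2+] = 6.34 × 10^-6 M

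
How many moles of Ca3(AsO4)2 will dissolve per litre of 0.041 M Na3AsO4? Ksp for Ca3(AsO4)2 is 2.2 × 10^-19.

1.7 × 10^-6 M

Ca3(AsO4)2(s) <=> 3 Ca^2+(aq) + 2 AsO4^3-(aq)
Ksp = [Ca^2+]^3[AsO4^3-]^2
Let s = moles of Ca3(AsO4)2 that dissolve per litre. [Ca^2+] = 3s, [AsO4^3-] = 0.041 + 2s ≈ 0.041 (common-ion effect: AsO4^3- is already 0.041 M).
Ksp ≈ (3s)^3 × (0.041)^2
s = 1.7 × 10^-6 M
Check: 2s = 3.4 x 10^-6 ≪ 0.041, so the approximation is valid.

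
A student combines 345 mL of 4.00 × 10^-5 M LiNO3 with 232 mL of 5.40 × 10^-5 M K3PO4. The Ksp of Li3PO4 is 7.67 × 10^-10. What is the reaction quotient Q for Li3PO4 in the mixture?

2.97e-19

Total volume = 345 + 232 = 577 mL.
[Li^+] = 4.00 x 10^-5 × (345/577) = 2.392 x 10^-5 M
[PO4^3-] = 5.40 × 10^-5 × (232/577) = 2.171 x 10^-5 M
Li3PO4(s) ⇌ 3 Li^+(aq) + PO4^3-(aq), so Q = [Li^+]^3[PO4^3-]
Q = (2.392 x 10^-5)^3(2.171 × 10^-5) = 2.97 × 10^-19
Q < Ksp, so no precipitate of Li3PO4 forms.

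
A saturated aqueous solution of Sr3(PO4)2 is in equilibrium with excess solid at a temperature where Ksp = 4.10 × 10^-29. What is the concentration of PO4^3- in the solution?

Sr3(PO4)2(s) ⇌ 3 Sr^2+ + 2 PO4^3-
Ksp = [Sr^2+]^3[PO4^3-]^2
Let s = molar solubility. Then [Sr^2+] = 3s and [PO4^3-] = 2s.
Substituting: Ksp = (3s)^3(2s)^2 = 108s^5
Solving, s = (4.10 × 10^-29/108)^(1/5) = 8.239 × 10^-7 M
[PO4^3-] = 2s = 1.65 x 10^-6 M

1.65 x 10^-6 M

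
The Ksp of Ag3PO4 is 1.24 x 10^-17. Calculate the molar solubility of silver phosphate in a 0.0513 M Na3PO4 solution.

2.08 x 10^-6 M

Ag3PO4(s) ⇌ 3 Ag^+ + PO4^3-
Ksp = [Ag^+]^3[PO4^3-]
If s mol/L dissolves here, [Ag^+] = 3s, [PO4^3-] = 0.0513 + s ≈ 0.0513 (common-ion effect: PO4^3- is already 0.0513 M).
Ksp ≈ (3s)^3 × 0.0513
s = 2.08 × 10^-6 M
Check: s = 2.1 × 10^-6 ≪ 0.0513, so the approximation is valid.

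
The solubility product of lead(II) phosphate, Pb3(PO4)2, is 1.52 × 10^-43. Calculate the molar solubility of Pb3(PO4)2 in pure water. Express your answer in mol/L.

Pb3(PO4)2(s) ⇌ 3 Pb^2+(aq) + 2 PO4^3-(aq)
Ksp = [Pb^2+]^3[PO4^3-]^2
If s mol/L of Pb3(PO4)2 dissolves, [Pb^2+] = 3s and [PO4^3-] = 2s.
So Ksp = (3s)^3 × (2s)^2 = 108s^5
Solving, s = (1.52 × 10^-43/108)^(1/5) = 1.07 × 10^-9 M

s = 1.07 x 10^-9 M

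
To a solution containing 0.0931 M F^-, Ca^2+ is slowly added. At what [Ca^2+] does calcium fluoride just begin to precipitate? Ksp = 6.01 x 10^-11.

CaF2(s) ⇌ Ca^2+ + 2 F^-
Ksp = [Ca^2+][F^-]^2
Precipitation begins when Q = Ksp. With [F^-] = 0.0931 M:
6.01 x 10^-11 = (0.0931)^2 × [Ca^2+]
[Ca^2+] = (6.01 x 10^-11 / 8.668 × 10^-3) = 6.93 × 10^-9 M

6.93 × 10^-9 M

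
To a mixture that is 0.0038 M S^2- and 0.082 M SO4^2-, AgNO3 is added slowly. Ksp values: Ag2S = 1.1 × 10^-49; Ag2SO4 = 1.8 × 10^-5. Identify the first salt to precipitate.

Each salt begins to precipitate when Q = Ksp, i.e. when [Ag^+] reaches its threshold.
For Ag2S: 1.1 × 10^-49 = 0.0038 × [Ag^+]^2  ⇒  [Ag^+] = 5.4 x 10^-24 M.
For Ag2SO4: 1.8 × 10^-5 = 0.082 × [Ag^+]^2  ⇒  [Ag^+] = 1.5 × 10^-2 M.
The salt with the lower threshold [Ag^+] precipitates first: Ag2S.

Ag2S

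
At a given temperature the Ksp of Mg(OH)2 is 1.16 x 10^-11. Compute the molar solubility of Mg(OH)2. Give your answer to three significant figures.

1.43e-4 M

Mg(OH)2(s) <=> Mg^2+ + 2 OH^-
Ksp = [Mg^2+][OH^-]^2
With molar solubility s: [Mg^2+] = s, [OH^-] = 2s.
So Ksp = s × (2s)^2 = 4s^3
s^3 = 1.16 x 10^-11 / 4, so s = 1.43 × 10^-4 M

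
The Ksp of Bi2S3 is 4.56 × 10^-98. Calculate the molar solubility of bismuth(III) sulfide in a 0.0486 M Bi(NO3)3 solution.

Bi2S3(s) ⇌ 2 Bi^3+(aq) + 3 S^2-(aq)
Ksp = [Bi^3+]^2[S^2-]^3
Let s = moles of Bi2S3 that dissolve per litre. [Bi^3+] = 0.0486 + 2s ≈ 0.0486, [S^2-] = 3s (Ksp is small, so little additional dissolves).
Ksp ≈ (0.0486)^2 × (3s)^3
s = 8.94 x 10^-33 M
Check: 2s = 1.8 × 10^-32 ≪ 0.0486, so the approximation is valid.

s ≈ 8.94 x 10^-33 M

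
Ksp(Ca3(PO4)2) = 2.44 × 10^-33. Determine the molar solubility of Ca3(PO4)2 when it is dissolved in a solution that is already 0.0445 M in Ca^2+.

Ca3(PO4)2(s) ⇌ 3 Ca^2+(aq) + 2 PO4^3-(aq)
Ksp = [Ca^2+]^3[PO4^3-]^2
Let s = moles of Ca3(PO4)2 that dissolve per litre. [Ca^2+] = 0.0445 + 3s ≈ 0.0445, [PO4^3-] = 2s (common-ion effect: Ca^2+ is already 0.0445 M).
Ksp ≈ (0.0445)^3 × (2s)^2
s = 2.63 × 10^-15 M
Check: 3s = 7.9 x 10^-15 ≪ 0.0445, so the approximation is valid.

s ≈ 2.63 × 10^-15 M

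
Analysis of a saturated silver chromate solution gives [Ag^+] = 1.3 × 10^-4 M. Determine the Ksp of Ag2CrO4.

Ksp = 1.1 × 10^-12

Ag2CrO4(s) ⇌ 2 Ag^+(aq) + CrO4^2-(aq)
Stoichiometry gives [CrO4^2-] = (1/2)[Ag^+] = 6.50 × 10^-5 M.
Ksp = [Ag^+]^2[CrO4^2-]
Ksp = (1.3 × 10^-4)^2 × 6.50 × 10^-5 = 1.1 × 10^-12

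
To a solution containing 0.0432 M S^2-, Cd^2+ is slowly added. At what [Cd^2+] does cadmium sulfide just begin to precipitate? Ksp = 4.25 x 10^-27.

9.84 × 10^-26 M

CdS(s) ⇌ Cd^2+(aq) + S^2-(aq)
Ksp = [Cd^2+][S^2-]
Precipitation begins when Q = Ksp. With [S^2-] = 0.0432 M:
4.25 x 10^-27 = (0.0432) × [Cd^2+]
[Cd^2+] = (4.25 x 10^-27 / 4.32 x 10^-2) = 9.84 × 10^-26 M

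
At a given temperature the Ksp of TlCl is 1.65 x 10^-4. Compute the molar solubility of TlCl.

TlCl(s) <=> Tl^+ + Cl^-
Ksp = [Tl^+][Cl^-]
If s mol/L of TlCl dissolves, [Tl^+] = s and [Cl^-] = s.
Ksp = s^2
s = √(1.65 x 10^-4) = 1.28 × 10^-2 M

s = 1.28 x 10^-2 M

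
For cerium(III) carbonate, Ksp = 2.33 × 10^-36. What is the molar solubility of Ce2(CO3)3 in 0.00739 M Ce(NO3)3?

Ce2(CO3)3(s) ⇌ 2 Ce^3+ + 3 CO3^2-
Ksp = [Ce^3+]^2[CO3^2-]^3
If s mol/L dissolves here, [Ce^3+] = 0.00739 + 2s ≈ 0.00739, [CO3^2-] = 3s (Ksp is small, so little additional dissolves).
Ksp ≈ (0.00739)^2 × (3s)^3
s = 1.16 x 10^-11 M
Check: 2s = 2.3 x 10^-11 ≪ 0.00739, so the approximation is valid.

s ≈ 1.16 x 10^-11 M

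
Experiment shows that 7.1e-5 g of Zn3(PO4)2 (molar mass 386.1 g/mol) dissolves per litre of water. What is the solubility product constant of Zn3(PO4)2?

Molar solubility s = (7.1 × 10^-5 g/L) / (386.1 g/mol) = 1.84 x 10^-7 M.
Zn3(PO4)2(s) <=> 3 Zn^2+(aq) + 2 PO4^3-(aq)
For each mole of Zn3(PO4)2 that dissolves: [Zn^2+] = 3s, [PO4^3-] = 2s.
Ksp = [Zn^2+]^3[PO4^3-]^2
So Ksp = (3s)^3 × (2s)^2 = 108s^5
With s = 1.84 x 10^-7: Ksp = 2.3 x 10^-32

2.3e-32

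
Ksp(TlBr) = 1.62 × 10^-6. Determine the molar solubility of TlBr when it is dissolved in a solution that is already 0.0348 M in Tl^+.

TlBr(s) <=> Tl^+ + Br^-
Ksp = [Tl^+][Br^-]
Let s = moles of TlBr that dissolve per litre. [Tl^+] = 0.0348 + s ≈ 0.0348, [Br^-] = s (Ksp is small, so little additional dissolves).
Ksp ≈ 0.0348 × s
s = 4.66 × 10^-5 M
Check: s = 4.7 × 10^-5 ≪ 0.0348, so the approximation is valid.

s ≈ 4.66 × 10^-5 M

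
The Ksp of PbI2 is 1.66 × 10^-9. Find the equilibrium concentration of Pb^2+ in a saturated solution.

PbI2(s) ⇌ Pb^2+ + 2 I^-
Ksp = [Pb^2+][I^-]^2
Let s = molar solubility. Then [Pb^2+] = s and [I^-] = 2s.
Ksp = s(2s)^2 = 4s^3
Solving, s = (1.66 × 10^-9/4)^(1/3) = 7.459 × 10^-4 M
[Pb^2+] = s = 7.46 × 10^-4 M

[Pb^2+] = 7.46 × 10^-4 M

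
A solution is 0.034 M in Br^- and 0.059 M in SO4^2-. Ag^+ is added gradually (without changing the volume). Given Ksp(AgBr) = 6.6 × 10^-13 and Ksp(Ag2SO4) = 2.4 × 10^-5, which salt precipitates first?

Precipitation of each salt starts when its ion product equals its Ksp.
For AgBr: 6.6 × 10^-13 = 0.034 × [Ag^+]  ⇒  [Ag^+] = 1.9 × 10^-11 M.
For Ag2SO4: 2.4 × 10^-5 = 0.059 × [Ag^+]^2  ⇒  [Ag^+] = 2.0 x 10^-2 M.
The salt with the lower threshold [Ag^+] precipitates first: AgBr.

AgBr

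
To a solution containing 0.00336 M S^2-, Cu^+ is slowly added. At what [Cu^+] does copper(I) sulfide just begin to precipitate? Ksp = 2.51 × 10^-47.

Cu2S(s) <=> 2 Cu^+ + S^2-
Ksp = [Cu^+]^2[S^2-]
Precipitation begins when Q = Ksp. With [S^2-] = 0.00336 M:
2.51 × 10^-47 = (0.00336) × [Cu^+]^2
[Cu^+] = (2.51 × 10^-47 / 3.36 × 10^-3)^(1/2) = 8.64 x 10^-23 M

8.64e-23 M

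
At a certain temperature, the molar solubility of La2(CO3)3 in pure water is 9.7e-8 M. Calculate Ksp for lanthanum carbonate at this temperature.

9.3 x 10^-34

La2(CO3)3(s) ⇌ 2 La^3+(aq) + 3 CO3^2-(aq)
With molar solubility s: [La^3+] = 2s, [CO3^2-] = 3s.
Ksp = [La^3+]^2[CO3^2-]^3
Ksp = (2s)^2(3s)^3 = 108s^5
Ksp = 108 × (9.7 × 10^-8)^5 = 9.3 × 10^-34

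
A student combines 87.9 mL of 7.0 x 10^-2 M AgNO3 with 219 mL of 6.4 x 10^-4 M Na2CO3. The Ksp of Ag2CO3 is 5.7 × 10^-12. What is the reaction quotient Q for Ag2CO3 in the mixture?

Total volume = 87.9 + 219 = 306.9 mL.
[Ag^+] = 7.0 x 10^-2 × (87.9/306.9) = 2.00 × 10^-2 M
[CO3^2-] = 6.4 × 10^-4 × (219/306.9) = 4.57 x 10^-4 M
Ag2CO3(s) <=> 2 Ag^+(aq) + CO3^2-(aq), so Q = [Ag^+]^2[CO3^2-]
Q = (2.00 x 10^-2)^2(4.57 x 10^-4) = 1.8 × 10^-7
Q > Ksp, so Ag2CO3 will precipitate.

1.8 x 10^-7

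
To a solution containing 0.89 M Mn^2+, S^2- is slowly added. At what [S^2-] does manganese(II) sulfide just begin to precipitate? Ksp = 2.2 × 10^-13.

[S^2-] ≈ 2.5 × 10^-13 M

MnS(s) ⇌ Mn^2+ + S^2-
Ksp = [Mn^2+][S^2-]
Precipitation begins when Q = Ksp. With [Mn^2+] = 0.89 M:
2.2 × 10^-13 = (0.89) × [S^2-]
[S^2-] = (2.2 × 10^-13 / 8.9 × 10^-1) = 2.5 x 10^-13 M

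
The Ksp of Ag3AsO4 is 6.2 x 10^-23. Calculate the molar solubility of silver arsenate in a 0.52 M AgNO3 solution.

Ag3AsO4(s) ⇌ 3 Ag^+ + AsO4^3-
Ksp = [Ag^+]^3[AsO4^3-]
If s mol/L dissolves here, [Ag^+] = 0.52 + 3s ≈ 0.52, [AsO4^3-] = s (since Ag^+ from AgNO3 dominates).
Ksp ≈ (0.52)^3 × s
s = 4.4 × 10^-22 M
Check: 3s = 1.3 × 10^-21 ≪ 0.52, so the approximation is valid.

4.4 x 10^-22 M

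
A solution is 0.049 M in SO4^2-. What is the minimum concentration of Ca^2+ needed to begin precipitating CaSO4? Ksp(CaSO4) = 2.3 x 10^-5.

CaSO4(s) ⇌ Ca^2+ + SO4^2-
Ksp = [Ca^2+][SO4^2-]
Precipitation begins when Q = Ksp. With [SO4^2-] = 0.049 M:
2.3 x 10^-5 = (0.049) × [Ca^2+]
[Ca^2+] = (2.3 x 10^-5 / 4.9 × 10^-2) = 4.7 × 10^-4 M

[Ca^2+] = 4.7 x 10^-4 M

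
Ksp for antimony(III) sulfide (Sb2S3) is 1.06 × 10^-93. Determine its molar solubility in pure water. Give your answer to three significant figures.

Sb2S3(s) ⇌ 2 Sb^3+ + 3 S^2-
Ksp = [Sb^3+]^2[S^2-]^3
If s mol/L of Sb2S3 dissolves, [Sb^3+] = 2s and [S^2-] = 3s.
Substituting: Ksp = (2s)^2(3s)^3 = 108s^5
s = (1.06 × 10^-93 / 108)^(1/5) = 9.96 × 10^-20 M

9.96e-20 M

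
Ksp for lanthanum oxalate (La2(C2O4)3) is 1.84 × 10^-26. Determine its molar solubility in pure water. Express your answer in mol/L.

2.79 × 10^-6 M

La2(C2O4)3(s) <=> 2 La^3+ + 3 C2O4^2-
Ksp = [La^3+]^2[C2O4^2-]^3
With molar solubility s: [La^3+] = 2s, [C2O4^2-] = 3s.
So Ksp = (2s)^2 × (3s)^3 = 108s^5
s = (1.84 × 10^-26 / 108)^(1/5) = 2.79 × 10^-6 M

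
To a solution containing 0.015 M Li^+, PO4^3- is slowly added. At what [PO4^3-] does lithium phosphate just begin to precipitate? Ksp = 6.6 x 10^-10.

Li3PO4(s) <=> 3 Li^+(aq) + PO4^3-(aq)
Ksp = [Li^+]^3[PO4^3-]
Precipitation begins when Q = Ksp. With [Li^+] = 0.015 M:
6.6 x 10^-10 = (0.015)^3 × [PO4^3-]
[PO4^3-] = (6.6 x 10^-10 / 3.38 × 10^-6) = 2.0 × 10^-4 M

[PO4^3-] ≈ 2.0e-4 M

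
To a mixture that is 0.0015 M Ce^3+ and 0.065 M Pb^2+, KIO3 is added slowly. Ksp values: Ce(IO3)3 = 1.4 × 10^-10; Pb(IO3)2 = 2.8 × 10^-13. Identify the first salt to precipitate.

Precipitation of each salt starts when its ion product equals its Ksp.
For Ce(IO3)3: 1.4 × 10^-10 = 0.0015 × [IO3^-]^3  ⇒  [IO3^-] = 4.5 × 10^-3 M.
For Pb(IO3)2: 2.8 × 10^-13 = 0.065 × [IO3^-]^2  ⇒  [IO3^-] = 2.1 x 10^-6 M.
The salt with the lower threshold [IO3^-] precipitates first: Pb(IO3)2.

Pb(IO3)2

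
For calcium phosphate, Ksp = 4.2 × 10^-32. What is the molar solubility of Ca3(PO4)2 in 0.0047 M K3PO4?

s ≈ 4.1 × 10^-10 M

Ca3(PO4)2(s) ⇌ 3 Ca^2+ + 2 PO4^3-
Ksp = [Ca^2+]^3[PO4^3-]^2
Let s be the molar solubility in this solution. [Ca^2+] = 3s, [PO4^3-] = 0.0047 + 2s ≈ 0.0047 (since PO4^3- from K3PO4 dominates).
Ksp ≈ (3s)^3 × (0.0047)^2
s = 4.1 × 10^-10 M
Check: 2s = 8.3 × 10^-10 ≪ 0.0047, so the approximation is valid.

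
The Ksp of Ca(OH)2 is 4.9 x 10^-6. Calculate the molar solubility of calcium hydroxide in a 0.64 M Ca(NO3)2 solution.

s ≈ 1.4 × 10^-3 M

Ca(OH)2(s) ⇌ Ca^2+ + 2 OH^-
Ksp = [Ca^2+][OH^-]^2
Let s = moles of Ca(OH)2 that dissolve per litre. [Ca^2+] = 0.64 + s ≈ 0.64, [OH^-] = 2s (Ksp is small, so little additional dissolves).
Ksp ≈ 0.64 × (2s)^2
s = 1.4 x 10^-3 M
Check: s = 1.4 x 10^-3 ≪ 0.64, so the approximation is valid.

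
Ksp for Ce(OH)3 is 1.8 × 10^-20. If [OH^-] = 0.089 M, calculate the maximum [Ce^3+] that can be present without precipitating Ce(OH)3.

Ce(OH)3(s) ⇌ Ce^3+(aq) + 3 OH^-(aq)
Ksp = [Ce^3+][OH^-]^3
Precipitation begins when Q = Ksp. With [OH^-] = 0.089 M:
1.8 × 10^-20 = (0.089)^3 × [Ce^3+]
[Ce^3+] = (1.8 × 10^-20 / 7.05 × 10^-4) = 2.6 × 10^-17 M

[Ce^3+] = 2.6 × 10^-17 M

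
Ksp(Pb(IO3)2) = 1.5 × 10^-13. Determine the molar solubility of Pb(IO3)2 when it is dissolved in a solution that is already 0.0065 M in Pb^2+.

Pb(IO3)2(s) ⇌ Pb^2+ + 2 IO3^-
Ksp = [Pb^2+][IO3^-]^2
If s mol/L dissolves here, [Pb^2+] = 0.0065 + s ≈ 0.0065, [IO3^-] = 2s (since the Pb^2+ already present dominates).
Ksp ≈ 0.0065 × (2s)^2
s = 2.4 x 10^-6 M
Check: s = 2.4 × 10^-6 ≪ 0.0065, so the approximation is valid.

s = 2.4 × 10^-6 M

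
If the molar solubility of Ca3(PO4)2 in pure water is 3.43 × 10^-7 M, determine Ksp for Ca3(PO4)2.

Ksp = 5.13e-31

Ca3(PO4)2(s) ⇌ 3 Ca^2+(aq) + 2 PO4^3-(aq)
If s mol/L of Ca3(PO4)2 dissolves, [Ca^2+] = 3s and [PO4^3-] = 2s.
Ksp = [Ca^2+]^3[PO4^3-]^2
So Ksp = (3s)^3 × (2s)^2 = 108s^5
With s = 3.43 × 10^-7: Ksp = 5.13 × 10^-31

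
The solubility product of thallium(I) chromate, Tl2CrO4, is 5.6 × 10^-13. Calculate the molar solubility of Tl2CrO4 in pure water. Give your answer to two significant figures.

Tl2CrO4(s) ⇌ 2 Tl^+(aq) + CrO4^2-(aq)
Ksp = [Tl^+]^2[CrO4^2-]
With molar solubility s: [Tl^+] = 2s, [CrO4^2-] = s.
Substituting: Ksp = (2s)^2s = 4s^3
Solving, s = (5.6 × 10^-13/4)^(1/3) = 5.2 x 10^-5 M

5.2 x 10^-5 M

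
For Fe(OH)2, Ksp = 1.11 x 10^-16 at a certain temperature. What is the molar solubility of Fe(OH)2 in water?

Fe(OH)2(s) ⇌ Fe^2+ + 2 OH^-
Ksp = [Fe^2+][OH^-]^2
If s mol/L of Fe(OH)2 dissolves, [Fe^2+] = s and [OH^-] = 2s.
Ksp = s(2s)^2 = 4s^3
s^3 = 1.11 x 10^-16 / 4, so s = 3.03 × 10^-6 M

s ≈ 3.03e-6 M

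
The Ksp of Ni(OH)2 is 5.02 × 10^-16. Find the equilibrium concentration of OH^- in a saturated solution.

Ni(OH)2(s) ⇌ Ni^2+ + 2 OH^-
Ksp = [Ni^2+][OH^-]^2
For each mole of Ni(OH)2 that dissolves: [Ni^2+] = s, [OH^-] = 2s.
Substituting: Ksp = s(2s)^2 = 4s^3
Solving, s = (5.02 × 10^-16/4)^(1/3) = 5.007 × 10^-6 M
[OH^-] = 2s = 1.00 x 10^-5 M

[OH^-] = 1.00e-5 M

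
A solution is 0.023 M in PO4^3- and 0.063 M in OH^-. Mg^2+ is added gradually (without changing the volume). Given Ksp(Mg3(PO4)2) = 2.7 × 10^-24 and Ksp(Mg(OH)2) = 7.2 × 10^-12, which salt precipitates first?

Precipitation of each salt starts when its ion product equals its Ksp.
For Mg3(PO4)2: 2.7 × 10^-24 = (0.023)^2 × [Mg^2+]^3  ⇒  [Mg^2+] = 1.7 × 10^-7 M.
For Mg(OH)2: 7.2 × 10^-12 = (0.063)^2 × [Mg^2+]  ⇒  [Mg^2+] = 1.8 × 10^-9 M.
The salt with the lower threshold [Mg^2+] precipitates first: Mg(OH)2.

Mg(OH)2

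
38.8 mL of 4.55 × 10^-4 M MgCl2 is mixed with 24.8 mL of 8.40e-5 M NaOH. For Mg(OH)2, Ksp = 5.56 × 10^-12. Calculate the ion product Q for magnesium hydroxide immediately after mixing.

Q ≈ 2.98e-13

Total volume = 38.8 + 24.8 = 63.6 mL.
[Mg^2+] = 4.55 x 10^-4 × (38.8/63.6) = 2.776 × 10^-4 M
[OH^-] = 8.40 x 10^-5 × (24.8/63.6) = 3.275 × 10^-5 M
Mg(OH)2(s) ⇌ Mg^2+(aq) + 2 OH^-(aq), so Q = [Mg^2+][OH^-]^2
Q = (2.776 x 10^-4)(3.275 x 10^-5)^2 = 2.98 × 10^-13
Q < Ksp, so no precipitate of Mg(OH)2 forms.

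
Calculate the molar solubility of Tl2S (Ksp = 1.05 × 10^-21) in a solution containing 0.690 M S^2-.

Tl2S(s) ⇌ 2 Tl^+(aq) + S^2-(aq)
Ksp = [Tl^+]^2[S^2-]
If s mol/L dissolves here, [Tl^+] = 2s, [S^2-] = 0.690 + s ≈ 0.690 (common-ion effect: S^2- is already 0.690 M).
Ksp ≈ (2s)^2 × 0.690
s = 1.95 × 10^-11 M
Check: s = 2.0 × 10^-11 ≪ 0.690, so the approximation is valid.

1.95 × 10^-11 M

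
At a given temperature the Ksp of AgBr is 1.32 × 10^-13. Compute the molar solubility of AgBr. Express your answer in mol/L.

3.63e-7 M

AgBr(s) <=> Ag^+ + Br^-
Ksp = [Ag^+][Br^-]
With molar solubility s: [Ag^+] = s, [Br^-] = s.
Ksp = (s)(s) = s^2
s = (1.32 × 10^-13)^(1/2) = 3.63 x 10^-7 M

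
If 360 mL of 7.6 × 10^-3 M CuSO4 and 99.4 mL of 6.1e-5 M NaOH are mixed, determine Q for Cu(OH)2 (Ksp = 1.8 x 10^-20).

Q ≈ 1.0 × 10^-12

Total volume = 360 + 99.4 = 459.4 mL.
[Cu^2+] = 7.6 x 10^-3 × (360/459.4) = 5.96 × 10^-3 M
[OH^-] = 6.1 × 10^-5 × (99.4/459.4) = 1.32 × 10^-5 M
Cu(OH)2(s) <=> Cu^2+(aq) + 2 OH^-(aq), so Q = [Cu^2+][OH^-]^2
Q = (5.96 × 10^-3)(1.32 × 10^-5)^2 = 1.0 × 10^-12
Q > Ksp, so Cu(OH)2 will precipitate.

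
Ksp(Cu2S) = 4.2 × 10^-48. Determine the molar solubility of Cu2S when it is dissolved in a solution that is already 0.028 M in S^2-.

s ≈ 6.1e-24 M

Cu2S(s) ⇌ 2 Cu^+ + S^2-
Ksp = [Cu^+]^2[S^2-]
Let s be the molar solubility in this solution. [Cu^+] = 2s, [S^2-] = 0.028 + s ≈ 0.028 (common-ion effect: S^2- is already 0.028 M).
Ksp ≈ (2s)^2 × 0.028
s = 6.1 x 10^-24 M
Check: s = 6.1 × 10^-24 ≪ 0.028, so the approximation is valid.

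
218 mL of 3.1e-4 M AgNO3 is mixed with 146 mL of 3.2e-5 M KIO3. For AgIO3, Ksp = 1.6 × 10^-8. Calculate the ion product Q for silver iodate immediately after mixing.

Total volume = 218 + 146 = 364 mL.
[Ag^+] = 3.1 × 10^-4 × (218/364) = 1.86 x 10^-4 M
[IO3^-] = 3.2 × 10^-5 × (146/364) = 1.28 × 10^-5 M
AgIO3(s) <=> Ag^+ + IO3^-, so Q = [Ag^+][IO3^-]
Q = (1.86 × 10^-4)(1.28 × 10^-5) = 2.4 × 10^-9
Q < Ksp, so no precipitate of AgIO3 forms.

Q = 2.4e-9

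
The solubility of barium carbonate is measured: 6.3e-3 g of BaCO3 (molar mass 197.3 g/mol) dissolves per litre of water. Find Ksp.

Molar solubility s = (6.3 x 10^-3 g/L) / (197.3 g/mol) = 3.19 × 10^-5 M.
BaCO3(s) ⇌ Ba^2+(aq) + CO3^2-(aq)
For each mole of BaCO3 that dissolves: [Ba^2+] = s, [CO3^2-] = s.
Ksp = [Ba^2+][CO3^2-]
Ksp = s × s = s^2
With s = 3.19 × 10^-5: Ksp = 1.0 x 10^-9

1.0e-9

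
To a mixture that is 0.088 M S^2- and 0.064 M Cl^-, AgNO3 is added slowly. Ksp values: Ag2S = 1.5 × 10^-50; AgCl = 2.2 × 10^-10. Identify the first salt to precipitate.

Each salt begins to precipitate when Q = Ksp, i.e. when [Ag^+] reaches its threshold.
For Ag2S: 1.5 × 10^-50 = 0.088 × [Ag^+]^2  ⇒  [Ag^+] = 4.1 × 10^-25 M.
For AgCl: 2.2 × 10^-10 = 0.064 × [Ag^+]  ⇒  [Ag^+] = 3.4 × 10^-9 M.
The salt with the lower threshold [Ag^+] precipitates first: Ag2S.

Ag2S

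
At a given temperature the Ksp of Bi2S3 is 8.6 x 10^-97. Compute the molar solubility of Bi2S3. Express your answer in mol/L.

s ≈ 2.4e-20 M

Bi2S3(s) <=> 2 Bi^3+ + 3 S^2-
Ksp = [Bi^3+]^2[S^2-]^3
If s mol/L of Bi2S3 dissolves, [Bi^3+] = 2s and [S^2-] = 3s.
Substituting: Ksp = (2s)^2(3s)^3 = 108s^5
Solving, s = (8.6 x 10^-97/108)^(1/5) = 2.4 x 10^-20 M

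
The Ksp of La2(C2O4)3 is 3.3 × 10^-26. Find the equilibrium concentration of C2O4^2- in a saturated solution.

[C2O4^2-] ≈ 9.4e-6 M

La2(C2O4)3(s) ⇌ 2 La^3+ + 3 C2O4^2-
Ksp = [La^3+]^2[C2O4^2-]^3
Let s = molar solubility. Then [La^3+] = 2s and [C2O4^2-] = 3s.
Substituting: Ksp = (2s)^2(3s)^3 = 108s^5
s = (3.3 × 10^-26 / 108)^(1/5) = 3.14 × 10^-6 M
[C2O4^2-] = 3s = 9.4 x 10^-6 M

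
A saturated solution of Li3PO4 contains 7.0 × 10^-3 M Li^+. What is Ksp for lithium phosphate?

Ksp = 8.0 × 10^-10

Li3PO4(s) <=> 3 Li^+(aq) + PO4^3-(aq)
Stoichiometry gives [PO4^3-] = (1/3)[Li^+] = 2.33 x 10^-3 M.
Ksp = [Li^+]^3[PO4^3-]
Ksp = (7.0 x 10^-3)^3 × 2.33 × 10^-3 = 8.0 x 10^-10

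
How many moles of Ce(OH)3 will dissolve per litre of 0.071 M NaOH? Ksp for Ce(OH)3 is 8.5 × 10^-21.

s = 2.4 x 10^-17 M

Ce(OH)3(s) ⇌ Ce^3+(aq) + 3 OH^-(aq)
Ksp = [Ce^3+][OH^-]^3
Let s = moles of Ce(OH)3 that dissolve per litre. [Ce^3+] = s, [OH^-] = 0.071 + 3s ≈ 0.071 (common-ion effect: OH^- is already 0.071 M).
Ksp ≈ s × (0.071)^3
s = 2.4 × 10^-17 M
Check: 3s = 7.1 × 10^-17 ≪ 0.071, so the approximation is valid.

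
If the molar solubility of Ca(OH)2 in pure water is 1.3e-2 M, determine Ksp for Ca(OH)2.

8.8e-6

Ca(OH)2(s) ⇌ Ca^2+ + 2 OH^-
If s mol/L of Ca(OH)2 dissolves, [Ca^2+] = s and [OH^-] = 2s.
Ksp = [Ca^2+][OH^-]^2
Ksp = s(2s)^2 = 4s^3
Ksp = 4 × (1.3 x 10^-2)^3 = 8.8 × 10^-6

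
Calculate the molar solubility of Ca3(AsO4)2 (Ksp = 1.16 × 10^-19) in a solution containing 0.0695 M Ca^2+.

Ca3(AsO4)2(s) ⇌ 3 Ca^2+ + 2 AsO4^3-
Ksp = [Ca^2+]^3[AsO4^3-]^2
Let s = moles of Ca3(AsO4)2 that dissolve per litre. [Ca^2+] = 0.0695 + 3s ≈ 0.0695, [AsO4^3-] = 2s (common-ion effect: Ca^2+ is already 0.0695 M).
Ksp ≈ (0.0695)^3 × (2s)^2
s = 9.29 × 10^-9 M
Check: 3s = 2.8 × 10^-8 ≪ 0.0695, so the approximation is valid.

s = 9.29 x 10^-9 M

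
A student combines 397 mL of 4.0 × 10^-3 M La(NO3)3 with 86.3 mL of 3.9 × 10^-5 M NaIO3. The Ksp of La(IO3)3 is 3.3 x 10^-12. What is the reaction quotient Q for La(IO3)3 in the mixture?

1.1 × 10^-18

Total volume = 397 + 86.3 = 483.3 mL.
[La^3+] = 4.0 × 10^-3 × (397/483.3) = 3.29 x 10^-3 M
[IO3^-] = 3.9 x 10^-5 × (86.3/483.3) = 6.96 x 10^-6 M
La(IO3)3(s) ⇌ La^3+(aq) + 3 IO3^-(aq), so Q = [La^3+][IO3^-]^3
Q = (3.29 × 10^-3)(6.96 × 10^-6)^3 = 1.1 × 10^-18
Q < Ksp, so no precipitate of La(IO3)3 forms.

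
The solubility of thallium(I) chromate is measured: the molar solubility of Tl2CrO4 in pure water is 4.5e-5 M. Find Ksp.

Ksp = 3.6 × 10^-13

Tl2CrO4(s) ⇌ 2 Tl^+ + CrO4^2-
Let s = molar solubility. Then [Tl^+] = 2s and [CrO4^2-] = s.
Ksp = [Tl^+]^2[CrO4^2-]
Ksp = (2s)^2s = 4s^3
Ksp = 4 × (4.5 x 10^-5)^3 = 3.6 × 10^-13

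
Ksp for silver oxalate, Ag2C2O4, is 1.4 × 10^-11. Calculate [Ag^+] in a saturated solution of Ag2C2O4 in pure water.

[Ag^+] = 3.0e-4 M

Ag2C2O4(s) ⇌ 2 Ag^+(aq) + C2O4^2-(aq)
Ksp = [Ag^+]^2[C2O4^2-]
Let s = molar solubility. Then [Ag^+] = 2s and [C2O4^2-] = s.
Ksp = (2s)^2s = 4s^3
Solving, s = (1.4 × 10^-11/4)^(1/3) = 1.52 × 10^-4 M
[Ag^+] = 2s = 3.0 x 10^-4 M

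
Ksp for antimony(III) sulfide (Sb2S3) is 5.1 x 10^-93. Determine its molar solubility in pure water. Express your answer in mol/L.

1.4 × 10^-19 M

Sb2S3(s) ⇌ 2 Sb^3+ + 3 S^2-
Ksp = [Sb^3+]^2[S^2-]^3
If s mol/L of Sb2S3 dissolves, [Sb^3+] = 2s and [S^2-] = 3s.
Substituting: Ksp = (2s)^2(3s)^3 = 108s^5
s^5 = 5.1 x 10^-93 / 108, so s = 1.4 x 10^-19 M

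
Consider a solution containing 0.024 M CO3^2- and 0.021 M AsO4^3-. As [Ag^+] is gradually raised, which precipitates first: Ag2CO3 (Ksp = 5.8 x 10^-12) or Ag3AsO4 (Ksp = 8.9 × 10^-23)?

Ag3AsO4

Each salt begins to precipitate when Q = Ksp, i.e. when [Ag^+] reaches its threshold.
For Ag2CO3: 5.8 x 10^-12 = 0.024 × [Ag^+]^2  ⇒  [Ag^+] = 1.6 x 10^-5 M.
For Ag3AsO4: 8.9 × 10^-23 = 0.021 × [Ag^+]^3  ⇒  [Ag^+] = 1.6 × 10^-7 M.
The salt with the lower threshold [Ag^+] precipitates first: Ag3AsO4.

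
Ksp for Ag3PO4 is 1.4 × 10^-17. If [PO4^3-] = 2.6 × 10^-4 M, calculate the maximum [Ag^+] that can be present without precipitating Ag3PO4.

[Ag^+] = 3.8e-5 M

Ag3PO4(s) ⇌ 3 Ag^+(aq) + PO4^3-(aq)
Ksp = [Ag^+]^3[PO4^3-]
Precipitation begins when Q = Ksp. With [PO4^3-] = 2.6 × 10^-4 M:
1.4 × 10^-17 = (2.6 × 10^-4) × [Ag^+]^3
[Ag^+] = (1.4 × 10^-17 / 2.6 x 10^-4)^(1/3) = 3.8 × 10^-5 M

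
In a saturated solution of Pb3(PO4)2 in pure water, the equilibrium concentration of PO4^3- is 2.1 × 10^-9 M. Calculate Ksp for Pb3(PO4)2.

Pb3(PO4)2(s) ⇌ 3 Pb^2+ + 2 PO4^3-
Stoichiometry gives [Pb^2+] = (3/2)[PO4^3-] = 3.15 × 10^-9 M.
Ksp = [Pb^2+]^3[PO4^3-]^2
Ksp = (3.15 × 10^-9)^3 × (2.1 x 10^-9)^2 = 1.4 × 10^-43

1.4 x 10^-43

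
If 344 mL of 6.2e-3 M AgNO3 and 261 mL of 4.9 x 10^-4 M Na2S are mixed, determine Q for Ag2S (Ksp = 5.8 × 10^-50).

Total volume = 344 + 261 = 605 mL.
[Ag^+] = 6.2 × 10^-3 × (344/605) = 3.53 × 10^-3 M
[S^2-] = 4.9 × 10^-4 × (261/605) = 2.11 x 10^-4 M
Ag2S(s) ⇌ 2 Ag^+(aq) + S^2-(aq), so Q = [Ag^+]^2[S^2-]
Q = (3.53 × 10^-3)^2(2.11 x 10^-4) = 2.6 × 10^-9
Q > Ksp, so Ag2S will precipitate.

2.6e-9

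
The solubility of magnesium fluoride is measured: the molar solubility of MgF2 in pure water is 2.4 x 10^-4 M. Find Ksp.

MgF2(s) ⇌ Mg^2+ + 2 F^-
Let s = molar solubility. Then [Mg^2+] = s and [F^-] = 2s.
Ksp = [Mg^2+][F^-]^2
Ksp = s(2s)^2 = 4s^3
Ksp = 4 × (2.4 × 10^-4)^3 = 5.5 x 10^-11

Ksp ≈ 5.5 x 10^-11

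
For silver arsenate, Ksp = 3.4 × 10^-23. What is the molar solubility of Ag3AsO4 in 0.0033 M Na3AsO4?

s = 7.3 × 10^-8 M

Ag3AsO4(s) ⇌ 3 Ag^+(aq) + AsO4^3-(aq)
Ksp = [Ag^+]^3[AsO4^3-]
If s mol/L dissolves here, [Ag^+] = 3s, [AsO4^3-] = 0.0033 + s ≈ 0.0033 (since AsO4^3- from Na3AsO4 dominates).
Ksp ≈ (3s)^3 × 0.0033
s = 7.3 × 10^-8 M
Check: s = 7.3 × 10^-8 ≪ 0.0033, so the approximation is valid.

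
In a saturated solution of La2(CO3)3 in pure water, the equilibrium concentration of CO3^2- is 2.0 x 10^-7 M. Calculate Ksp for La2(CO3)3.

La2(CO3)3(s) <=> 2 La^3+ + 3 CO3^2-
Stoichiometry gives [La^3+] = (2/3)[CO3^2-] = 1.33 × 10^-7 M.
Ksp = [La^3+]^2[CO3^2-]^3
Ksp = (1.33 x 10^-7)^2 × (2.0 × 10^-7)^3 = 1.4 × 10^-34

Ksp = 1.4 × 10^-34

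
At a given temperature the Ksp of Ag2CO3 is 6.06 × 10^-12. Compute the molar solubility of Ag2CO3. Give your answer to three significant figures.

Ag2CO3(s) ⇌ 2 Ag^+ + CO3^2-
Ksp = [Ag^+]^2[CO3^2-]
Let s = molar solubility. Then [Ag^+] = 2s and [CO3^2-] = s.
Substituting: Ksp = (2s)^2s = 4s^3
Solving, s = (6.06 × 10^-12/4)^(1/3) = 1.15 x 10^-4 M

s ≈ 1.15 × 10^-4 M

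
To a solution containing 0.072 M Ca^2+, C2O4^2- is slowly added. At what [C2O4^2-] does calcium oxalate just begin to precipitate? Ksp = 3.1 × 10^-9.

CaC2O4(s) <=> Ca^2+(aq) + C2O4^2-(aq)
Ksp = [Ca^2+][C2O4^2-]
Precipitation begins when Q = Ksp. With [Ca^2+] = 0.072 M:
3.1 × 10^-9 = (0.072) × [C2O4^2-]
[C2O4^2-] = (3.1 × 10^-9 / 7.2 x 10^-2) = 4.3 × 10^-8 M

[C2O4^2-] = 4.3e-8 M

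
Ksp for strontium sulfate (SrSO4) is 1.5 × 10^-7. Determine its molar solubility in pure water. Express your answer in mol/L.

s ≈ 3.9 × 10^-4 M

SrSO4(s) ⇌ Sr^2+(aq) + SO4^2-(aq)
Ksp = [Sr^2+][SO4^2-]
If s mol/L of SrSO4 dissolves, [Sr^2+] = s and [SO4^2-] = s.
Ksp = s × s = s^2
s = (1.5 × 10^-7)^(1/2) = 3.9 x 10^-4 M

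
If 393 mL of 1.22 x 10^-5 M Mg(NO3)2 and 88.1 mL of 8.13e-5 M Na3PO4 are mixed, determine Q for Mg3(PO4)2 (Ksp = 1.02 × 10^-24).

Q = 2.19e-25

Total volume = 393 + 88.1 = 481.1 mL.
[Mg^2+] = 1.22 × 10^-5 × (393/481.1) = 9.966 × 10^-6 M
[PO4^3-] = 8.13 x 10^-5 × (88.1/481.1) = 1.489 x 10^-5 M
Mg3(PO4)2(s) <=> 3 Mg^2+(aq) + 2 PO4^3-(aq), so Q = [Mg^2+]^3[PO4^3-]^2
Q = (9.966 x 10^-6)^3(1.489 x 10^-5)^2 = 2.19 × 10^-25
Q < Ksp, so no precipitate of Mg3(PO4)2 forms.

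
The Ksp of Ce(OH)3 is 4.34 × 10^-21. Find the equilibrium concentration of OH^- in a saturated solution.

Ce(OH)3(s) ⇌ Ce^3+ + 3 OH^-
Ksp = [Ce^3+][OH^-]^3
Let s = molar solubility. Then [Ce^3+] = s and [OH^-] = 3s.
Substituting: Ksp = s(3s)^3 = 27s^4
s = (4.34 × 10^-21 / 27)^(1/4) = 3.561 × 10^-6 M
[OH^-] = 3s = 1.07 × 10^-5 M

[OH^-] = 1.07 × 10^-5 M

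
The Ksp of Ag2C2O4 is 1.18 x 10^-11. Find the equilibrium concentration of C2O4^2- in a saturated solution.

[C2O4^2-] = 1.43 × 10^-4 M

Ag2C2O4(s) ⇌ 2 Ag^+(aq) + C2O4^2-(aq)
Ksp = [Ag^+]^2[C2O4^2-]
If s mol/L of Ag2C2O4 dissolves, [Ag^+] = 2s and [C2O4^2-] = s.
Ksp = (2s)^2s = 4s^3
s = (1.18 x 10^-11 / 4)^(1/3) = 1.434 x 10^-4 M
[C2O4^2-] = s = 1.43 x 10^-4 M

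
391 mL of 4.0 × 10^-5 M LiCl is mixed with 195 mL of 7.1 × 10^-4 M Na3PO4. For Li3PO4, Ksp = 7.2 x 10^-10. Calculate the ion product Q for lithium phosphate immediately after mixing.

Total volume = 391 + 195 = 586 mL.
[Li^+] = 4.0 × 10^-5 × (391/586) = 2.67 × 10^-5 M
[PO4^3-] = 7.1 × 10^-4 × (195/586) = 2.36 x 10^-4 M
Li3PO4(s) ⇌ 3 Li^+(aq) + PO4^3-(aq), so Q = [Li^+]^3[PO4^3-]
Q = (2.67 x 10^-5)^3(2.36 × 10^-4) = 4.5 × 10^-18
Q < Ksp, so no precipitate of Li3PO4 forms.

4.5e-18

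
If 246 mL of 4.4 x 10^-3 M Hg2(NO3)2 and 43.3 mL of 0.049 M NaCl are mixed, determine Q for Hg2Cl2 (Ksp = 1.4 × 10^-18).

Q ≈ 2.0e-7

Total volume = 246 + 43.3 = 289.3 mL.
[Hg2^2+] = 4.4 x 10^-3 × (246/289.3) = 3.74 × 10^-3 M
[Cl^-] = 4.9 × 10^-2 × (43.3/289.3) = 7.33 × 10^-3 M
Hg2Cl2(s) <=> Hg2^2+(aq) + 2 Cl^-(aq), so Q = [Hg2^2+][Cl^-]^2
Q = (3.74 × 10^-3)(7.33 × 10^-3)^2 = 2.0 x 10^-7
Q > Ksp, so Hg2Cl2 will precipitate.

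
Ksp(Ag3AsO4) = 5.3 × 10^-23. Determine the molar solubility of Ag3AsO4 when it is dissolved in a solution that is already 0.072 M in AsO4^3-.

s = 3.0e-8 M

Ag3AsO4(s) ⇌ 3 Ag^+(aq) + AsO4^3-(aq)
Ksp = [Ag^+]^3[AsO4^3-]
If s mol/L dissolves here, [Ag^+] = 3s, [AsO4^3-] = 0.072 + s ≈ 0.072 (Ksp is small, so little additional dissolves).
Ksp ≈ (3s)^3 × 0.072
s = 3.0 × 10^-8 M
Check: s = 3.0 × 10^-8 ≪ 0.072, so the approximation is valid.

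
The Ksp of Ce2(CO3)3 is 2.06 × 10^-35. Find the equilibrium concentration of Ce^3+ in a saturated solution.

[Ce^3+] ≈ 9.06 x 10^-8 M

Ce2(CO3)3(s) ⇌ 2 Ce^3+ + 3 CO3^2-
Ksp = [Ce^3+]^2[CO3^2-]^3
For each mole of Ce2(CO3)3 that dissolves: [Ce^3+] = 2s, [CO3^2-] = 3s.
Ksp = (2s)^2(3s)^3 = 108s^5
Solving, s = (2.06 × 10^-35/108)^(1/5) = 4.530 × 10^-8 M
[Ce^3+] = 2s = 9.06 × 10^-8 M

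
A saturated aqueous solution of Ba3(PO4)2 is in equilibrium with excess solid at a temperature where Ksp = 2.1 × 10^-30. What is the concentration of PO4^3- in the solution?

[PO4^3-] ≈ 9.1 x 10^-7 M

Ba3(PO4)2(s) ⇌ 3 Ba^2+ + 2 PO4^3-
Ksp = [Ba^2+]^3[PO4^3-]^2
Let s = molar solubility. Then [Ba^2+] = 3s and [PO4^3-] = 2s.
Substituting: Ksp = (3s)^3(2s)^2 = 108s^5
s^5 = 2.1 × 10^-30 / 108, so s = 4.55 × 10^-7 M
[PO4^3-] = 2s = 9.1 × 10^-7 M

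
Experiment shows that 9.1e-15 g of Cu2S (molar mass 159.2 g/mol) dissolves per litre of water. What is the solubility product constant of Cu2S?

7.5 × 10^-49

Molar solubility s = (9.1 × 10^-15 g/L) / (159.2 g/mol) = 5.72 × 10^-17 M.
Cu2S(s) ⇌ 2 Cu^+(aq) + S^2-(aq)
With molar solubility s: [Cu^+] = 2s, [S^2-] = s.
Ksp = [Cu^+]^2[S^2-]
So Ksp = (2s)^2 × s = 4s^3
With s = 5.72 x 10^-17: Ksp = 7.5 × 10^-49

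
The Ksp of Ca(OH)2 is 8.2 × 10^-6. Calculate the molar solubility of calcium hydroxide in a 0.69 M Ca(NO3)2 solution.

Ca(OH)2(s) ⇌ Ca^2+(aq) + 2 OH^-(aq)
Ksp = [Ca^2+][OH^-]^2
Let s = moles of Ca(OH)2 that dissolve per litre. [Ca^2+] = 0.69 + s ≈ 0.69, [OH^-] = 2s (common-ion effect: Ca^2+ is already 0.69 M).
Ksp ≈ 0.69 × (2s)^2
s = 1.7 × 10^-3 M
Check: s = 1.7 × 10^-3 ≪ 0.69, so the approximation is valid.

1.7 x 10^-3 M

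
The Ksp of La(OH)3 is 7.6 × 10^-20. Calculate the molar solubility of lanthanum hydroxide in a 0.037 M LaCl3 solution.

La(OH)3(s) <=> La^3+ + 3 OH^-
Ksp = [La^3+][OH^-]^3
Let s be the molar solubility in this solution. [La^3+] = 0.037 + s ≈ 0.037, [OH^-] = 3s (common-ion effect: La^3+ is already 0.037 M).
Ksp ≈ 0.037 × (3s)^3
s = 4.2 × 10^-7 M
Check: s = 4.2 x 10^-7 ≪ 0.037, so the approximation is valid.

s ≈ 4.2 x 10^-7 M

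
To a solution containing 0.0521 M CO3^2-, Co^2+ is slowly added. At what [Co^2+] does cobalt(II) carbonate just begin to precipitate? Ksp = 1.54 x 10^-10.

CoCO3(s) ⇌ Co^2+(aq) + CO3^2-(aq)
Ksp = [Co^2+][CO3^2-]
Precipitation begins when Q = Ksp. With [CO3^2-] = 0.0521 M:
1.54 x 10^-10 = (0.0521) × [Co^2+]
[Co^2+] = (1.54 x 10^-10 / 5.21 × 10^-2) = 2.96 × 10^-9 M

[Co^2+] ≈ 2.96e-9 M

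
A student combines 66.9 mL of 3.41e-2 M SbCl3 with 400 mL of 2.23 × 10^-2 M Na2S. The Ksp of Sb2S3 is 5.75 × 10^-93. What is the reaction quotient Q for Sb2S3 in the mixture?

1.66 × 10^-10

Total volume = 66.9 + 400 = 466.9 mL.
[Sb^3+] = 3.41 × 10^-2 × (66.9/466.9) = 4.886 x 10^-3 M
[S^2-] = 2.23 × 10^-2 × (400/466.9) = 1.910 × 10^-2 M
Sb2S3(s) ⇌ 2 Sb^3+(aq) + 3 S^2-(aq), so Q = [Sb^3+]^2[S^2-]^3
Q = (4.886 x 10^-3)^2(1.910 × 10^-2)^3 = 1.66 x 10^-10
Q > Ksp, so Sb2S3 will precipitate.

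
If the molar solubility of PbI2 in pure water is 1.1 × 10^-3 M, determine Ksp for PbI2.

Ksp ≈ 5.3 × 10^-9

PbI2(s) ⇌ Pb^2+ + 2 I^-
Let s = molar solubility. Then [Pb^2+] = s and [I^-] = 2s.
Ksp = [Pb^2+][I^-]^2
Ksp = s(2s)^2 = 4s^3
With s = 1.1 x 10^-3: Ksp = 5.3 x 10^-9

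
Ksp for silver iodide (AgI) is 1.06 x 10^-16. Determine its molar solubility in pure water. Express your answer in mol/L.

s = 1.03 × 10^-8 M

AgI(s) ⇌ Ag^+(aq) + I^-(aq)
Ksp = [Ag^+][I^-]
If s mol/L of AgI dissolves, [Ag^+] = s and [I^-] = s.
Ksp = s^2
s = (1.06 x 10^-16)^(1/2) = 1.03 × 10^-8 M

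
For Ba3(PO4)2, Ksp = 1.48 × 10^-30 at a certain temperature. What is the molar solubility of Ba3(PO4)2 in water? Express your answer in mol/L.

Ba3(PO4)2(s) ⇌ 3 Ba^2+(aq) + 2 PO4^3-(aq)
Ksp = [Ba^2+]^3[PO4^3-]^2
With molar solubility s: [Ba^2+] = 3s, [PO4^3-] = 2s.
So Ksp = (3s)^3 × (2s)^2 = 108s^5
s = (1.48 × 10^-30 / 108)^(1/5) = 4.24 x 10^-7 M

4.24 x 10^-7 M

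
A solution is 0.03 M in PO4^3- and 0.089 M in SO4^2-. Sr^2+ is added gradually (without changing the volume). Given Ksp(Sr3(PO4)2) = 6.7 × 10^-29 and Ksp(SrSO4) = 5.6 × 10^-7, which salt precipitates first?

Sr3(PO4)2

Each salt begins to precipitate when Q = Ksp, i.e. when [Sr^2+] reaches its threshold.
For Sr3(PO4)2: 6.7 × 10^-29 = (0.03)^2 × [Sr^2+]^3  ⇒  [Sr^2+] = 4.2 × 10^-9 M.
For SrSO4: 5.6 × 10^-7 = 0.089 × [Sr^2+]  ⇒  [Sr^2+] = 6.3 x 10^-6 M.
The salt with the lower threshold [Sr^2+] precipitates first: Sr3(PO4)2.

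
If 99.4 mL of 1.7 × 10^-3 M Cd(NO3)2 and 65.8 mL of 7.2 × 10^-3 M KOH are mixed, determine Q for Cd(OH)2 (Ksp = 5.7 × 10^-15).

Total volume = 99.4 + 65.8 = 165.2 mL.
[Cd^2+] = 1.7 x 10^-3 × (99.4/165.2) = 1.02 x 10^-3 M
[OH^-] = 7.2 × 10^-3 × (65.8/165.2) = 2.87 × 10^-3 M
Cd(OH)2(s) ⇌ Cd^2+ + 2 OH^-, so Q = [Cd^2+][OH^-]^2
Q = (1.02 × 10^-3)(2.87 × 10^-3)^2 = 8.4 x 10^-9
Q > Ksp, so Cd(OH)2 will precipitate.

8.4 × 10^-9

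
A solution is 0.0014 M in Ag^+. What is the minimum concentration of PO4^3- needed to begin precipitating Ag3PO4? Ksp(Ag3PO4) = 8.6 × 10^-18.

3.1 × 10^-9 M

Ag3PO4(s) ⇌ 3 Ag^+ + PO4^3-
Ksp = [Ag^+]^3[PO4^3-]
Precipitation begins when Q = Ksp. With [Ag^+] = 0.0014 M:
8.6 × 10^-18 = (0.0014)^3 × [PO4^3-]
[PO4^3-] = (8.6 × 10^-18 / 2.74 × 10^-9) = 3.1 × 10^-9 M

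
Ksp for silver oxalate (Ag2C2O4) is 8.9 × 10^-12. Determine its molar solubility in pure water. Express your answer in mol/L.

s = 1.3 × 10^-4 M

Ag2C2O4(s) ⇌ 2 Ag^+(aq) + C2O4^2-(aq)
Ksp = [Ag^+]^2[C2O4^2-]
If s mol/L of Ag2C2O4 dissolves, [Ag^+] = 2s and [C2O4^2-] = s.
Ksp = (2s)^2s = 4s^3
Solving, s = (8.9 × 10^-12/4)^(1/3) = 1.3 x 10^-4 M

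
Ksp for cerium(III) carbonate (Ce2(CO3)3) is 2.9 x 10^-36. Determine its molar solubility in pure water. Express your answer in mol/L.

Ce2(CO3)3(s) ⇌ 2 Ce^3+(aq) + 3 CO3^2-(aq)
Ksp = [Ce^3+]^2[CO3^2-]^3
If s mol/L of Ce2(CO3)3 dissolves, [Ce^3+] = 2s and [CO3^2-] = 3s.
Substituting: Ksp = (2s)^2(3s)^3 = 108s^5
Solving, s = (2.9 x 10^-36/108)^(1/5) = 3.1 × 10^-8 M

s ≈ 3.1e-8 M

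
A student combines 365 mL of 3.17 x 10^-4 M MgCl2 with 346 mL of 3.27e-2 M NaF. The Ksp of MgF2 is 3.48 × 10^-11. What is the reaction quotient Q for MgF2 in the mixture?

Q ≈ 4.12 × 10^-8

Total volume = 365 + 346 = 711 mL.
[Mg^2+] = 3.17 × 10^-4 × (365/711) = 1.627 x 10^-4 M
[F^-] = 3.27 × 10^-2 × (346/711) = 1.591 × 10^-2 M
MgF2(s) ⇌ Mg^2+(aq) + 2 F^-(aq), so Q = [Mg^2+][F^-]^2
Q = (1.627 × 10^-4)(1.591 × 10^-2)^2 = 4.12 × 10^-8
Q > Ksp, so MgF2 will precipitate.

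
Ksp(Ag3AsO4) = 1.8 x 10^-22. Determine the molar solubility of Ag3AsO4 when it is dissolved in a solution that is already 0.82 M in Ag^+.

Ag3AsO4(s) ⇌ 3 Ag^+ + AsO4^3-
Ksp = [Ag^+]^3[AsO4^3-]
Let s = moles of Ag3AsO4 that dissolve per litre. [Ag^+] = 0.82 + 3s ≈ 0.82, [AsO4^3-] = s (since the Ag^+ already present dominates).
Ksp ≈ (0.82)^3 × s
s = 3.3 × 10^-22 M
Check: 3s = 9.8 x 10^-22 ≪ 0.82, so the approximation is valid.

s = 3.3e-22 M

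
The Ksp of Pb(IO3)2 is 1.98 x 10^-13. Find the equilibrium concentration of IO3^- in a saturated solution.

Pb(IO3)2(s) ⇌ Pb^2+ + 2 IO3^-
Ksp = [Pb^2+][IO3^-]^2
With molar solubility s: [Pb^2+] = s, [IO3^-] = 2s.
Ksp = s(2s)^2 = 4s^3
s^3 = 1.98 x 10^-13 / 4, so s = 3.672 x 10^-5 M
[IO3^-] = 2s = 7.34 x 10^-5 M

[IO3^-] = 7.34 × 10^-5 M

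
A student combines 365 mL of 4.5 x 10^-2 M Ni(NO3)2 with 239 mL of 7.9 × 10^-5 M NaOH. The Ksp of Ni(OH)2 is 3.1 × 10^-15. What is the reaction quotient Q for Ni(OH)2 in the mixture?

Q ≈ 2.7 × 10^-11

Total volume = 365 + 239 = 604 mL.
[Ni^2+] = 4.5 × 10^-2 × (365/604) = 2.72 x 10^-2 M
[OH^-] = 7.9 × 10^-5 × (239/604) = 3.13 × 10^-5 M
Ni(OH)2(s) ⇌ Ni^2+ + 2 OH^-, so Q = [Ni^2+][OH^-]^2
Q = (2.72 × 10^-2)(3.13 x 10^-5)^2 = 2.7 × 10^-11
Q > Ksp, so Ni(OH)2 will precipitate.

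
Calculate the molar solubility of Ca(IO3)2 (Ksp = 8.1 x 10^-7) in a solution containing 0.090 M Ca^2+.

Ca(IO3)2(s) <=> Ca^2+(aq) + 2 IO3^-(aq)
Ksp = [Ca^2+][IO3^-]^2
Let s be the molar solubility in this solution. [Ca^2+] = 0.090 + s ≈ 0.090, [IO3^-] = 2s (Ksp is small, so little additional dissolves).
Ksp ≈ 0.090 × (2s)^2
s = 1.5 × 10^-3 M
Check: s = 1.5 × 10^-3 ≪ 0.090, so the approximation is valid.

s = 1.5 × 10^-3 M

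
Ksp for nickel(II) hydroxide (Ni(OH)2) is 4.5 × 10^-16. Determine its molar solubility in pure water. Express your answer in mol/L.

Ni(OH)2(s) ⇌ Ni^2+ + 2 OH^-
Ksp = [Ni^2+][OH^-]^2
Let s = molar solubility. Then [Ni^2+] = s and [OH^-] = 2s.
Ksp = s(2s)^2 = 4s^3
s = (4.5 × 10^-16 / 4)^(1/3) = 4.8 × 10^-6 M

s = 4.8e-6 M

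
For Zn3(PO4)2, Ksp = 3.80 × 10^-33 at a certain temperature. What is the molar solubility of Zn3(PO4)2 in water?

Zn3(PO4)2(s) ⇌ 3 Zn^2+(aq) + 2 PO4^3-(aq)
Ksp = [Zn^2+]^3[PO4^3-]^2
If s mol/L of Zn3(PO4)2 dissolves, [Zn^2+] = 3s and [PO4^3-] = 2s.
Ksp = (3s)^3(2s)^2 = 108s^5
s = (3.80 × 10^-33 / 108)^(1/5) = 1.29 × 10^-7 M

1.29 x 10^-7 M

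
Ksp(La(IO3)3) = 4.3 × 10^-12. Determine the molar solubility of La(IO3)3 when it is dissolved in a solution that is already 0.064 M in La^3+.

1.4 x 10^-4 M

La(IO3)3(s) ⇌ La^3+ + 3 IO3^-
Ksp = [La^3+][IO3^-]^3
Let s be the molar solubility in this solution. [La^3+] = 0.064 + s ≈ 0.064, [IO3^-] = 3s (Ksp is small, so little additional dissolves).
Ksp ≈ 0.064 × (3s)^3
s = 1.4 x 10^-4 M
Check: s = 1.4 × 10^-4 ≪ 0.064, so the approximation is valid.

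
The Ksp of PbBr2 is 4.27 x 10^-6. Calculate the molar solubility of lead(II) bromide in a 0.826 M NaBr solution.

PbBr2(s) ⇌ Pb^2+(aq) + 2 Br^-(aq)
Ksp = [Pb^2+][Br^-]^2
Let s = moles of PbBr2 that dissolve per litre. [Pb^2+] = s, [Br^-] = 0.826 + 2s ≈ 0.826 (Ksp is small, so little additional dissolves).
Ksp ≈ s × (0.826)^2
s = 6.26 × 10^-6 M
Check: 2s = 1.3 × 10^-5 ≪ 0.826, so the approximation is valid.

s = 6.26 x 10^-6 M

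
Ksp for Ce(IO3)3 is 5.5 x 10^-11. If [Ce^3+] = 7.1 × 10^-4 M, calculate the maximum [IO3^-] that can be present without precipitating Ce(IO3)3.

Ce(IO3)3(s) ⇌ Ce^3+ + 3 IO3^-
Ksp = [Ce^3+][IO3^-]^3
Precipitation begins when Q = Ksp. With [Ce^3+] = 7.1 × 10^-4 M:
5.5 x 10^-11 = (7.1 × 10^-4) × [IO3^-]^3
[IO3^-] = (5.5 x 10^-11 / 7.1 × 10^-4)^(1/3) = 4.3 x 10^-3 M

4.3e-3 M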